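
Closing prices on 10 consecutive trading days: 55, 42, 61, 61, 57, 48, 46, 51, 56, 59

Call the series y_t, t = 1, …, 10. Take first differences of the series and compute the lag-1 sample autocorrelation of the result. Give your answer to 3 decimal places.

First differences Δy: -13, 19, 0, -4, -9, -2, 5, 5, 3
Mean of differences = 0.4444
Numerator Σ(Δy_t−Δȳ)(Δy_{t+1}−Δȳ) = -169.4198
Denominator Σ(Δy_t−Δȳ)² = 688.2222
r_1(Δy) = -169.4198 / 688.2222 = -0.246

-0.246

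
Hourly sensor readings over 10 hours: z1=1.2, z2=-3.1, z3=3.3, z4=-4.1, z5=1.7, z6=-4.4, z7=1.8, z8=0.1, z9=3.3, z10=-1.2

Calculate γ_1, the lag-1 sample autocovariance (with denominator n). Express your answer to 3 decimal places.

-5.352

Mean z̄ = (1.2 − 3.1 + 3.3 − 4.1 + 1.7 − 4.4 + 1.8 + 0.1 + 3.3 − 1.2)/10 = -0.1400
Σ_{t=1}^{9}(z_t−z̄)(z_{t+1}−z̄) = -53.5156
γ_1 = -53.5156 / 10 = -5.352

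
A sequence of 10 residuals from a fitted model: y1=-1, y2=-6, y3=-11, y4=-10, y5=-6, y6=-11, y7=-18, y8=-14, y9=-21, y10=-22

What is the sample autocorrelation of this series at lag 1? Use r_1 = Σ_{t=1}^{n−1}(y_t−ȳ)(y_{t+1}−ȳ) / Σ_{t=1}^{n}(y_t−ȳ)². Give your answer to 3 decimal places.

Mean ȳ = (-1 − 6 − 11 − 10 − 6 − 11 − 18 − 14 − 21 − 22)/10 = -12.0000
Numerator Σ_{t=1}^{9}(y_t−ȳ)(y_{t+1}−ȳ) = 206.0000
Denominator Σ(y_t−ȳ)² = 420.0000
r_1 = 206.0000 / 420.0000 = 0.490

0.490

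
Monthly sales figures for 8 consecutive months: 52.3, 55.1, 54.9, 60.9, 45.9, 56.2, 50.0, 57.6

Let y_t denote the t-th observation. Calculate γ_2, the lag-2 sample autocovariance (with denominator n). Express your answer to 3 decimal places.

6.754

Mean ȳ = (52.3 + 55.1 + 54.9 + 60.9 + 45.9 + 56.2 + 50.0 + 57.6)/8 = 54.1125
Σ_{t=1}^{6}(y_t−ȳ)(y_{t+2}−ȳ) = 54.0309
γ_2 = 54.0309 / 8 = 6.754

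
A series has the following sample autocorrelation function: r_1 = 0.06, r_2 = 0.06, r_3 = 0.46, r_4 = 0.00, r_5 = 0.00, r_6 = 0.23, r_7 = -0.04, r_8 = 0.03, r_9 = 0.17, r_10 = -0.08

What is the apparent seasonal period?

The largest autocorrelation is r_3 = 0.46, with weaker echoes at lags 6 (0.23) and 9 (0.17); the remaining lags stay at or below 0.06.
The dominant spike at lag 3 indicates a seasonal period of 3.

3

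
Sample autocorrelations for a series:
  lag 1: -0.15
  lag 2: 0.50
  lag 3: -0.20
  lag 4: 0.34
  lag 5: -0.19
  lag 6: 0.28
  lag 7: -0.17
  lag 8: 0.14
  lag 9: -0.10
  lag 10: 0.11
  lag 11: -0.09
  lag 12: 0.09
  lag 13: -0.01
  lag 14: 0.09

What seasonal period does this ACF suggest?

2

The largest autocorrelation is r_2 = 0.50, with weaker echoes at lags 4 (0.34) and 6 (0.28); the remaining lags stay at or below 0.14.
The dominant spike at lag 2 indicates a seasonal period of 2.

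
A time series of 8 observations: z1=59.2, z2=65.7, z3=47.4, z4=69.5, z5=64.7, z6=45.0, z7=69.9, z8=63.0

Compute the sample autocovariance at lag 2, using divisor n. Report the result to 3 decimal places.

-16.149

Mean z̄ = (59.2 + 65.7 + 47.4 + 69.5 + 64.7 + 45.0 + 69.9 + 63.0)/8 = 60.5500
Deviations: -1.3500, 5.1500, -13.1500, 8.9500, 4.1500, -15.5500, 9.3500, 2.4500
Σ_{t=1}^{6}(z_t−z̄)(z_{t+2}−z̄) = -129.1950
γ_2 = -129.1950 / 8 = -16.149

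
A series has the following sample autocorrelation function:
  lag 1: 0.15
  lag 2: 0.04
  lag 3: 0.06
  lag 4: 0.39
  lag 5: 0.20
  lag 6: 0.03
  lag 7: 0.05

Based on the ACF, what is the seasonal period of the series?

4

The largest autocorrelation is r_4 = 0.39; the remaining lags stay at or below 0.20.
The dominant spike at lag 4 indicates a seasonal period of 4.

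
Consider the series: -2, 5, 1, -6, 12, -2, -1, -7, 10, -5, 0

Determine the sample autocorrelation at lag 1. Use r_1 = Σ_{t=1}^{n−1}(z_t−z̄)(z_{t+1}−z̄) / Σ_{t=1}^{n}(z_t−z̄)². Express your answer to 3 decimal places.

Mean z̄ = (-2 + 5 + 1 − 6 + 12 − 2 − 1 − 7 + 10 − 5 + 0)/11 = 0.4545
Numerator Σ_{t=1}^{10}(z_t−z̄)(z_{t+1}−z̄) = -221.3884
Denominator Σ(z_t−z̄)² = 386.7273
r_1 = -221.3884 / 386.7273 = -0.572

-0.572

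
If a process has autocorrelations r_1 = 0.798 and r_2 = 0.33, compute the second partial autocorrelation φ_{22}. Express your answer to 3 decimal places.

φ_{22} = (r_2 − r_1²) / (1 − r_1²)
r_1² = (0.798)² = 0.636804
Numerator = 0.33 − 0.6368 = -0.3068; denominator = 1 − 0.6368 = 0.3632
φ_{22} = -0.3068 / 0.3632 = -0.845

-0.845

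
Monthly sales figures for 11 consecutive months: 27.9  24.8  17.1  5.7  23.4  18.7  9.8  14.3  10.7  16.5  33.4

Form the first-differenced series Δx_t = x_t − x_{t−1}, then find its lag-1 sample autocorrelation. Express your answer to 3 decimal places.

-0.110

First differences Δx: -3.1, -7.7, -11.4, 17.7, -4.7, -8.9, 4.5, -3.6, 5.8, 16.9
Mean of differences = 0.5500
Numerator Σ(Δx_t−Δx̄)(Δx_{t+1}−Δx̄) = -106.3375
Denominator Σ(Δx_t−Δx̄)² = 962.8850
r_1(Δx) = -106.3375 / 962.8850 = -0.110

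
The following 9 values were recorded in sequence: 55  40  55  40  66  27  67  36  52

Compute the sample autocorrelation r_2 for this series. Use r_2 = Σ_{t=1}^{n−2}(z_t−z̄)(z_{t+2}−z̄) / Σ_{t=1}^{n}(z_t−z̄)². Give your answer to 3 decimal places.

0.707

Mean z̄ = (55 + 40 + 55 + 40 + 66 + 27 + 67 + 36 + 52)/9 = 48.6667
Σ(z_t−z̄)(z_{t+2}−z̄) = (40.1111) + (75.1111) + (109.7778) + (187.7778) + (317.7778) + (274.4444) + (61.1111) = 1066.1111
Denominator Σ(z_t−z̄)² = 1508.0000
r_2 = 1066.1111 / 1508.0000 = 0.707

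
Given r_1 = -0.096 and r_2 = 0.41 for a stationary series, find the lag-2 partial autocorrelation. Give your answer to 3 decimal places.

φ_{22} = (r_2 − r_1²) / (1 − r_1²)
r_1² = (-0.096)² = 0.009216
Numerator = 0.41 − 0.0092 = 0.4008; denominator = 1 − 0.0092 = 0.9908
φ_{22} = 0.4008 / 0.9908 = 0.405

0.405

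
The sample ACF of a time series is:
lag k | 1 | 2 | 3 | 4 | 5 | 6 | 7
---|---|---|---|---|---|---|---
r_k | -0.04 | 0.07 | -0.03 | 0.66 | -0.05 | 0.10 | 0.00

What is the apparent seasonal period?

4

The largest autocorrelation is r_4 = 0.66; the remaining lags stay at or below 0.10.
The dominant spike at lag 4 indicates a seasonal period of 4.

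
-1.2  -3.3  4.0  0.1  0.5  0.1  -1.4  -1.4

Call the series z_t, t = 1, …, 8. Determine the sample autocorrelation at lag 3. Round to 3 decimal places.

-0.074

Mean z̄ = (-1.2 − 3.3 + 4.0 + 0.1 + 0.5 + 0.1 − 1.4 − 1.4)/8 = -0.3250
Deviations from mean: -0.8750, -2.9750, 4.3250, 0.4250, 0.8250, 0.4250, -1.0750, -1.0750
Σ(z_t−z̄)(z_{t+3}−z̄) = (-0.3719) + (-2.4544) + (1.8381) + (-0.4569) + (-0.8869) = -2.3319
Denominator Σ(z_t−z̄)² = 31.6750
r_3 = -2.3319 / 31.6750 = -0.074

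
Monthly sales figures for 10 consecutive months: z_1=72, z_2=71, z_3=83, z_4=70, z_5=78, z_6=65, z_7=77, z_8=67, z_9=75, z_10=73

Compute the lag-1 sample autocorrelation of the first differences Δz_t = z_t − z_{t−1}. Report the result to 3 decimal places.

-0.871

First differences Δz: -1, 12, -13, 8, -13, 12, -10, 8, -2
Mean of differences = 0.1111
Numerator Σ(Δz_t−Δz̄)(Δz_{t+1}−Δz̄) = -748.4568
Denominator Σ(Δz_t−Δz̄)² = 858.8889
r_1(Δz) = -748.4568 / 858.8889 = -0.871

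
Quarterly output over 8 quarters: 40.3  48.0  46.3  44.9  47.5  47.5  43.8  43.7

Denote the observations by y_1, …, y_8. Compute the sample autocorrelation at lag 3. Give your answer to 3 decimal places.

Mean ȳ = (40.3 + 48.0 + 46.3 + 44.9 + 47.5 + 47.5 + 43.8 + 43.7)/8 = 45.2500
Σ(y_t−ȳ)(y_{t+3}−ȳ) = (1.7325) + (6.1875) + (2.3625) + (0.5075) + (-3.4875) = 7.3025
Denominator Σ(y_t−ȳ)² = 47.9200
r_3 = 7.3025 / 47.9200 = 0.152

0.152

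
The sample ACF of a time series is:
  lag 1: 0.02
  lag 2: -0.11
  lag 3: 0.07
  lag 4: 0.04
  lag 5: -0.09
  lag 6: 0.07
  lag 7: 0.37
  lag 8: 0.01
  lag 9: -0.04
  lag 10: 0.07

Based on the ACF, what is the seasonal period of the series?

7

The largest autocorrelation is r_7 = 0.37; the remaining lags stay at or below 0.07.
The dominant spike at lag 7 indicates a seasonal period of 7.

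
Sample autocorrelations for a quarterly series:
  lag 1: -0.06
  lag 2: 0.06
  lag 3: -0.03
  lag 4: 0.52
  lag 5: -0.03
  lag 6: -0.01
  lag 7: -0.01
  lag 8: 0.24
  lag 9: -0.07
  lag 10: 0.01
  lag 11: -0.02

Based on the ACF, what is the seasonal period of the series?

4

The largest autocorrelation is r_4 = 0.52, with a weaker echo at lag 8 (0.24); the remaining lags stay at or below 0.06.
The dominant spike at lag 4 indicates a seasonal period of 4.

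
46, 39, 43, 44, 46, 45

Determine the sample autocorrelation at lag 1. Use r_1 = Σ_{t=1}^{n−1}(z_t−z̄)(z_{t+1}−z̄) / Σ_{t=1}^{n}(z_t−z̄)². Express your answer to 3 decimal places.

Mean z̄ = (46 + 39 + 43 + 44 + 46 + 45)/6 = 43.8333
Σ(z_t−z̄)(z_{t+1}−z̄) = (-10.4722) + (4.0278) + (-0.1389) + (0.3611) + (2.5278) = -3.6944
Denominator Σ(z_t−z̄)² = 34.8333
r_1 = -3.6944 / 34.8333 = -0.106

-0.106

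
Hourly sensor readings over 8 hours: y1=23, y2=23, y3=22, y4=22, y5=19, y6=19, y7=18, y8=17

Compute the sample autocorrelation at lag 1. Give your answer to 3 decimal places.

0.620

Mean ȳ = (23 + 23 + 22 + 22 + 19 + 19 + 18 + 17)/8 = 20.3750
Numerator Σ_{t=1}^{7}(y_t−ȳ)(y_{t+1}−ȳ) = 24.7344
Denominator Σ(y_t−ȳ)² = 39.8750
r_1 = 24.7344 / 39.8750 = 0.620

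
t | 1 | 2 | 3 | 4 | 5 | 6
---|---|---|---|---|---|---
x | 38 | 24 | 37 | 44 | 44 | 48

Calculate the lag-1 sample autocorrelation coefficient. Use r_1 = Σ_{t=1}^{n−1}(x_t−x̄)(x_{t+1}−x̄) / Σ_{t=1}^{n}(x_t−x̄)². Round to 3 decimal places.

Mean x̄ = (38 + 24 + 37 + 44 + 44 + 48)/6 = 39.1667
Deviations from mean: -1.1667, -15.1667, -2.1667, 4.8333, 4.8333, 8.8333
Σ(x_t−x̄)(x_{t+1}−x̄) = (17.6944) + (32.8611) + (-10.4722) + (23.3611) + (42.6944) = 106.1389
Denominator Σ(x_t−x̄)² = 360.8333
r_1 = 106.1389 / 360.8333 = 0.294

0.294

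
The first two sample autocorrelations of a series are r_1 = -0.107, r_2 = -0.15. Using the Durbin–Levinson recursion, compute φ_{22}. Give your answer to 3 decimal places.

φ_{22} = (r_2 − r_1²) / (1 − r_1²)
r_1² = (-0.107)² = 0.011449
Numerator = -0.15 − 0.0114 = -0.1614; denominator = 1 − 0.0114 = 0.9886
φ_{22} = -0.1614 / 0.9886 = -0.163

-0.163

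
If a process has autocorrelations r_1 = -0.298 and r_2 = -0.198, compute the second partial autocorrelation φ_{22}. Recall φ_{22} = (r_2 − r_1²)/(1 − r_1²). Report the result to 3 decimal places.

φ_{22} = (r_2 − r_1²) / (1 − r_1²)
r_1² = (-0.298)² = 0.088804
Numerator = -0.198 − 0.0888 = -0.2868; denominator = 1 − 0.0888 = 0.9112
φ_{22} = -0.2868 / 0.9112 = -0.315

-0.315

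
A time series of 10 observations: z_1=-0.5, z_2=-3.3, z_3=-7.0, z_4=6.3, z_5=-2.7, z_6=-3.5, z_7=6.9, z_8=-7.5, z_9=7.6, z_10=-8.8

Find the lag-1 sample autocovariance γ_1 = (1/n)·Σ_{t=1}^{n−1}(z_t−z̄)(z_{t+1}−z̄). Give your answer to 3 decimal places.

Mean z̄ = (-0.5 − 3.3 − 7.0 + 6.3 − 2.7 − 3.5 + 6.9 − 7.5 + 7.6 − 8.8)/10 = -1.2500
Σ_{t=1}^{9}(z_t−z̄)(z_{t+1}−z̄) = -232.2525
γ_1 = -232.2525 / 10 = -23.225

-23.225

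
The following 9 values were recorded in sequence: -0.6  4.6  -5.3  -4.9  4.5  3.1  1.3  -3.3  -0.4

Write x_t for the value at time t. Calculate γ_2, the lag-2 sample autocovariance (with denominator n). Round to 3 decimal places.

-7.052

Mean x̄ = (-0.6 + 4.6 − 5.3 − 4.9 + 4.5 + 3.1 + 1.3 − 3.3 − 0.4)/9 = -0.1111
Σ_{t=1}^{7}(x_t−x̄)(x_{t+2}−x̄) = -63.4691
γ_2 = -63.4691 / 9 = -7.052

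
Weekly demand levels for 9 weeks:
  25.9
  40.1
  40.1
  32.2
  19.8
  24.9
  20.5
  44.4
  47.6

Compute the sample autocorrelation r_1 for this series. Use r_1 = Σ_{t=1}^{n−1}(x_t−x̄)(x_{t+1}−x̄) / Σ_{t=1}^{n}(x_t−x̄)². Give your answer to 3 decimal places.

Mean x̄ = (25.9 + 40.1 + 40.1 + 32.2 + 19.8 + 24.9 + 20.5 + 44.4 + 47.6)/9 = 32.8333
Numerator Σ_{t=1}^{8}(x_t−x̄)(x_{t+1}−x̄) = 235.4622
Denominator Σ(x_t−x̄)² = 890.8400
r_1 = 235.4622 / 890.8400 = 0.264

0.264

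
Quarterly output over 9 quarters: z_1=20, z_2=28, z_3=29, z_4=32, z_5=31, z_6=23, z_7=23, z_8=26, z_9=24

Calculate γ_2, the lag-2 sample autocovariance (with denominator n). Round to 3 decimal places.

Mean z̄ = (20 + 28 + 29 + 32 + 31 + 23 + 23 + 26 + 24)/9 = 26.2222
Σ_{t=1}^{7}(z_t−z̄)(z_{t+2}−z̄) = -19.8765
γ_2 = -19.8765 / 9 = -2.209

-2.209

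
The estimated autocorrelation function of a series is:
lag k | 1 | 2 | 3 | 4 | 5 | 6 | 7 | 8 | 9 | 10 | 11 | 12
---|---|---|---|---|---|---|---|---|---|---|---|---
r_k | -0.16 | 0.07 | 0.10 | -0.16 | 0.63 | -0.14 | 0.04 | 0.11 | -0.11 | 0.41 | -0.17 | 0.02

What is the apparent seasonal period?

5

The largest autocorrelation is r_5 = 0.63, with a weaker echo at lag 10 (0.41); the remaining lags stay at or below 0.11.
The dominant spike at lag 5 indicates a seasonal period of 5.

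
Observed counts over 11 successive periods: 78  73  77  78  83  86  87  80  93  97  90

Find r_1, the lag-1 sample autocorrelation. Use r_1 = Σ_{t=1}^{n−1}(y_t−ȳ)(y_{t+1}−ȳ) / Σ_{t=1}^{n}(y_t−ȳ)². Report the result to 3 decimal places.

Mean ȳ = (78 + 73 + 77 + 78 + 83 + 86 + 87 + 80 + 93 + 97 + 90)/11 = 83.8182
Numerator Σ_{t=1}^{10}(y_t−ȳ)(y_{t+1}−ȳ) = 341.6033
Denominator Σ(y_t−ȳ)² = 557.6364
r_1 = 341.6033 / 557.6364 = 0.613

0.613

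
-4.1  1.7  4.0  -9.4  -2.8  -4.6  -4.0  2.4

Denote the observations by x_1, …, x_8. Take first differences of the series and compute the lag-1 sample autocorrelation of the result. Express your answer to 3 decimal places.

-0.368

First differences Δx: 5.8, 2.3, -13.4, 6.6, -1.8, 0.6, 6.4
Mean of differences = 0.9286
Numerator Σ(Δx_t−Δx̄)(Δx_{t+1}−Δx̄) = -110.6094
Denominator Σ(Δx_t−Δx̄)² = 300.5743
r_1(Δx) = -110.6094 / 300.5743 = -0.368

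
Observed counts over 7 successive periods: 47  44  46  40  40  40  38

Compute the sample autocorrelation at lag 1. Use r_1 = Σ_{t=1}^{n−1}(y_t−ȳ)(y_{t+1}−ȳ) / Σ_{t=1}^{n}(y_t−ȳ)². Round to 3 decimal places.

Mean ȳ = (47 + 44 + 46 + 40 + 40 + 40 + 38)/7 = 42.1429
Deviations from mean: 4.8571, 1.8571, 3.8571, -2.1429, -2.1429, -2.1429, -4.1429
Σ(y_t−ȳ)(y_{t+1}−ȳ) = (9.0204) + (7.1633) + (-8.2653) + (4.5918) + (4.5918) + (8.8776) = 25.9796
Denominator Σ(y_t−ȳ)² = 72.8571
r_1 = 25.9796 / 72.8571 = 0.357

0.357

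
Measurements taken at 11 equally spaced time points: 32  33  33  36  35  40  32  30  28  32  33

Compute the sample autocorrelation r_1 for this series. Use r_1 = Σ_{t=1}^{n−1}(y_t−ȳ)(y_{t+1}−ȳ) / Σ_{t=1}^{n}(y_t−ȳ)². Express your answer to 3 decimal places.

Mean ȳ = (32 + 33 + 33 + 36 + 35 + 40 + 32 + 30 + 28 + 32 + 33)/11 = 33.0909
Numerator Σ_{t=1}^{10}(y_t−ȳ)(y_{t+1}−ȳ) = 35.8099
Denominator Σ(y_t−ȳ)² = 98.9091
r_1 = 35.8099 / 98.9091 = 0.362

0.362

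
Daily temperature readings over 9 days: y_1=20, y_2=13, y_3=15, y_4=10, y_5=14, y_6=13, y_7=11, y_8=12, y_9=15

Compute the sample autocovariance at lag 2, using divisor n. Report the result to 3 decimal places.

Mean ȳ = (20 + 13 + 15 + 10 + 14 + 13 + 11 + 12 + 15)/9 = 13.6667
Σ_{t=1}^{7}(y_t−ȳ)(y_{t+2}−ȳ) = 10.4444
γ_2 = 10.4444 / 9 = 1.160

1.160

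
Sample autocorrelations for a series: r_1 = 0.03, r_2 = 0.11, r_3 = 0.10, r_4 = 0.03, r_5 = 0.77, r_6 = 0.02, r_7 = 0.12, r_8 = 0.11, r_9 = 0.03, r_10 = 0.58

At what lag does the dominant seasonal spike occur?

The largest autocorrelation is r_5 = 0.77, with a weaker echo at lag 10 (0.58); the remaining lags stay at or below 0.12.
The dominant spike at lag 5 indicates a seasonal period of 5.

5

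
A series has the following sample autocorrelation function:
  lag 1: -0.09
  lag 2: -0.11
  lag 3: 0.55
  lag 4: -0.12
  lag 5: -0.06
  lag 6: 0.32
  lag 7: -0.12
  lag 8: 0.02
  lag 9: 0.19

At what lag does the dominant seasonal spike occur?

The largest autocorrelation is r_3 = 0.55, with weaker echoes at lags 6 (0.32) and 9 (0.19); the remaining lags stay at or below 0.02.
The dominant spike at lag 3 indicates a seasonal period of 3.

3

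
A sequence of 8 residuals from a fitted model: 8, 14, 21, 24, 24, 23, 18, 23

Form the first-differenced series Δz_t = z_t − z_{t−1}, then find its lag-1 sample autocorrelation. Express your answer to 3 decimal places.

0.264

First differences Δz: 6, 7, 3, 0, -1, -5, 5
Mean of differences = 2.1429
Numerator Σ(Δz_t−Δz̄)(Δz_{t+1}−Δz̄) = 29.8367
Denominator Σ(Δz_t−Δz̄)² = 112.8571
r_1(Δz) = 29.8367 / 112.8571 = 0.264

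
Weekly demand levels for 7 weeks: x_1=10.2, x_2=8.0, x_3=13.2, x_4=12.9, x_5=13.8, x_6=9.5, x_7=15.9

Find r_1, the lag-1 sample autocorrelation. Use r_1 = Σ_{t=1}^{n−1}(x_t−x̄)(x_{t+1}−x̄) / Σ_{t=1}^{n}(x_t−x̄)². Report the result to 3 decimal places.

-0.202

Mean x̄ = (10.2 + 8.0 + 13.2 + 12.9 + 13.8 + 9.5 + 15.9)/7 = 11.9286
Deviations from mean: -1.7286, -3.9286, 1.2714, 0.9714, 1.8714, -2.4286, 3.9714
Numerator Σ_{t=1}^{6}(x_t−x̄)(x_{t+1}−x̄) = -9.3408
Denominator Σ(x_t−x̄)² = 46.1543
r_1 = -9.3408 / 46.1543 = -0.202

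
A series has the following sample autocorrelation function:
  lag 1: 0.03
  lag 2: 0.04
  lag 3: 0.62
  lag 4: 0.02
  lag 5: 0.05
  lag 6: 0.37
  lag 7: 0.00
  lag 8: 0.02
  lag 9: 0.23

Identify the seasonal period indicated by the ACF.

The largest autocorrelation is r_3 = 0.62, with weaker echoes at lags 6 (0.37) and 9 (0.23); the remaining lags stay at or below 0.05.
The dominant spike at lag 3 indicates a seasonal period of 3.

3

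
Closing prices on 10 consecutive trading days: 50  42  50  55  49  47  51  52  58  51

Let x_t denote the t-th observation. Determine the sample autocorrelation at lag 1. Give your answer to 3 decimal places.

Mean x̄ = (50 + 42 + 50 + 55 + 49 + 47 + 51 + 52 + 58 + 51)/10 = 50.5000
Numerator Σ_{t=1}^{9}(x_t−x̄)(x_{t+1}−x̄) = 18.7500
Denominator Σ(x_t−x̄)² = 166.5000
r_1 = 18.7500 / 166.5000 = 0.113

0.113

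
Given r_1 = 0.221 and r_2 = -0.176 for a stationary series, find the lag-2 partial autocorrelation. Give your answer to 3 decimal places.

φ_{22} = (r_2 − r_1²) / (1 − r_1²)
r_1² = (0.221)² = 0.048841
Numerator = -0.176 − 0.0488 = -0.2248; denominator = 1 − 0.0488 = 0.9512
φ_{22} = -0.2248 / 0.9512 = -0.236

-0.236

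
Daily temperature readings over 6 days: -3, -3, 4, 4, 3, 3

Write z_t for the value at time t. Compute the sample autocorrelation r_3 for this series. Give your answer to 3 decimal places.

-0.250

Mean z̄ = (-3 − 3 + 4 + 4 + 3 + 3)/6 = 1.3333
Σ(z_t−z̄)(z_{t+3}−z̄) = (-11.5556) + (-7.2222) + (4.4444) = -14.3333
Denominator Σ(z_t−z̄)² = 57.3333
r_3 = -14.3333 / 57.3333 = -0.250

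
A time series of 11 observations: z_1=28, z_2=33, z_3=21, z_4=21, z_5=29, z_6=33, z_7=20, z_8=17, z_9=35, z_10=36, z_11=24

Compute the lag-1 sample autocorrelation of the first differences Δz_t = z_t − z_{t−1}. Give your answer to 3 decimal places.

-0.098

First differences Δz: 5, -12, 0, 8, 4, -13, -3, 18, 1, -12
Mean of differences = -0.4000
Numerator Σ(Δz_t−Δz̄)(Δz_{t+1}−Δz̄) = -87.9600
Denominator Σ(Δz_t−Δz̄)² = 894.4000
r_1(Δz) = -87.9600 / 894.4000 = -0.098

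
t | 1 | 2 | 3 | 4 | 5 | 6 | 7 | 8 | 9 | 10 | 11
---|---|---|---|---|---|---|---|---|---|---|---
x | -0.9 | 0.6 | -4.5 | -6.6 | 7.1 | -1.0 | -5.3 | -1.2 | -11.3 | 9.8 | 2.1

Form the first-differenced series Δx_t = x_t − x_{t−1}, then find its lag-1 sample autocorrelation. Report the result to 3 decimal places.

-0.582

First differences Δx: 1.5, -5.1, -2.1, 13.7, -8.1, -4.3, 4.1, -10.1, 21.1, -7.7
Mean of differences = 0.3000
Numerator Σ(Δx_t−Δx̄)(Δx_{t+1}−Δx̄) = -539.3200
Denominator Σ(Δx_t−Δx̄)² = 926.8800
r_1(Δx) = -539.3200 / 926.8800 = -0.582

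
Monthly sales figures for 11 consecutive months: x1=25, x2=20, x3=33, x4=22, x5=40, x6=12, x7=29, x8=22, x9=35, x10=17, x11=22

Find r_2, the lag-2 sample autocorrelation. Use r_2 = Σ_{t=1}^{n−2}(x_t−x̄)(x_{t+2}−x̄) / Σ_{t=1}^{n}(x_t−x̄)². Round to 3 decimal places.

Mean x̄ = (25 + 20 + 33 + 22 + 40 + 12 + 29 + 22 + 35 + 17 + 22)/11 = 25.1818
Numerator Σ_{t=1}^{9}(x_t−x̄)(x_{t+2}−x̄) = 303.6612
Denominator Σ(x_t−x̄)² = 689.6364
r_2 = 303.6612 / 689.6364 = 0.440

0.440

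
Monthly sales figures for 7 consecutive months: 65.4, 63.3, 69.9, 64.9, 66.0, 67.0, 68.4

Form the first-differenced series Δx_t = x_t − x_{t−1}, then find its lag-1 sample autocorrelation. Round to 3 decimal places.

-0.687

First differences Δx: -2.1, 6.6, -5.0, 1.1, 1.0, 1.4
Mean of differences = 0.5000
Numerator Σ(Δx_t−Δx̄)(Δx_{t+1}−Δx̄) = -51.9600
Denominator Σ(Δx_t−Δx̄)² = 75.6400
r_1(Δx) = -51.9600 / 75.6400 = -0.687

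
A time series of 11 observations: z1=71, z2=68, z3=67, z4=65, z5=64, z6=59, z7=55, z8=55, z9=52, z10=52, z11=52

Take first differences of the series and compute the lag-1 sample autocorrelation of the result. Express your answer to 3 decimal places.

-0.070

First differences Δz: -3, -1, -2, -1, -5, -4, 0, -3, 0, 0
Mean of differences = -1.9000
Numerator Σ(Δz_t−Δz̄)(Δz_{t+1}−Δz̄) = -2.0100
Denominator Σ(Δz_t−Δz̄)² = 28.9000
r_1(Δz) = -2.0100 / 28.9000 = -0.070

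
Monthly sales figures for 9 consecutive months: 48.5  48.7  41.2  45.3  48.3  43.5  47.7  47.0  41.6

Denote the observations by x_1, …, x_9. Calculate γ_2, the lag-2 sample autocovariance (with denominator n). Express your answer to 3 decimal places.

Mean x̄ = (48.5 + 48.7 + 41.2 + 45.3 + 48.3 + 43.5 + 47.7 + 47.0 + 41.6)/9 = 45.7556
Σ_{t=1}^{7}(x_t−x̄)(x_{t+2}−x̄) = -30.3473
γ_2 = -30.3473 / 9 = -3.372

-3.372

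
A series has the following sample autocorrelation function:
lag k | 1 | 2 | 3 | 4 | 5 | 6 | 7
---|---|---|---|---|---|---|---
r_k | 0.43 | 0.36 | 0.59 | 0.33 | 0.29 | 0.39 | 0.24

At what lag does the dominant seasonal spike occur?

3

The largest autocorrelation is r_3 = 0.59; the remaining lags stay at or below 0.43. The elevated value at lag 1 (0.43), dropping to 0.36 at lag 2, reflects decaying short-term dependence rather than seasonality.
The dominant spike at lag 3 indicates a seasonal period of 3.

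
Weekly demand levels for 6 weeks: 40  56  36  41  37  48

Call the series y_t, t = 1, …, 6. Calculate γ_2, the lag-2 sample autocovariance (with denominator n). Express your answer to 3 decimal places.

4.500

Mean ȳ = (40 + 56 + 36 + 41 + 37 + 48)/6 = 43.0000
Σ_{t=1}^{4}(y_t−ȳ)(y_{t+2}−ȳ) = 27.0000
γ_2 = 27.0000 / 6 = 4.500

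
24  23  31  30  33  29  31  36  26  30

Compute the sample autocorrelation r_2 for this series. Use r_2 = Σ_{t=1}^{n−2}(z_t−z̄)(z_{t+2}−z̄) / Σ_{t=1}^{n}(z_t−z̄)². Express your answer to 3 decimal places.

Mean z̄ = (24 + 23 + 31 + 30 + 33 + 29 + 31 + 36 + 26 + 30)/10 = 29.3000
Numerator Σ_{t=1}^{8}(z_t−z̄)(z_{t+2}−z̄) = -3.9800
Denominator Σ(z_t−z̄)² = 144.1000
r_2 = -3.9800 / 144.1000 = -0.028

-0.028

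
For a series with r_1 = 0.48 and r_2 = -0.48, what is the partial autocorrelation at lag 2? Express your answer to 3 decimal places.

-0.923

φ_{22} = (r_2 − r_1²) / (1 − r_1²)
r_1² = (0.48)² = 0.2304
Numerator = -0.48 − 0.2304 = -0.7104; denominator = 1 − 0.2304 = 0.7696
φ_{22} = -0.7104 / 0.7696 = -0.923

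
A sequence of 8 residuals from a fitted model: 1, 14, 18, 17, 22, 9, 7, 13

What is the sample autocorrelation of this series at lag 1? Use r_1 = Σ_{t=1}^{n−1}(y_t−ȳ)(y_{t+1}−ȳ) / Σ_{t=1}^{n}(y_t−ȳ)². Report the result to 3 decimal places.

Mean ȳ = (1 + 14 + 18 + 17 + 22 + 9 + 7 + 13)/8 = 12.6250
Deviations from mean: -11.6250, 1.3750, 5.3750, 4.3750, 9.3750, -3.6250, -5.6250, 0.3750
Σ(y_t−ȳ)(y_{t+1}−ȳ) = (-15.9844) + (7.3906) + (23.5156) + (41.0156) + (-33.9844) + (20.3906) + (-2.1094) = 40.2344
Denominator Σ(y_t−ȳ)² = 317.8750
r_1 = 40.2344 / 317.8750 = 0.127

0.127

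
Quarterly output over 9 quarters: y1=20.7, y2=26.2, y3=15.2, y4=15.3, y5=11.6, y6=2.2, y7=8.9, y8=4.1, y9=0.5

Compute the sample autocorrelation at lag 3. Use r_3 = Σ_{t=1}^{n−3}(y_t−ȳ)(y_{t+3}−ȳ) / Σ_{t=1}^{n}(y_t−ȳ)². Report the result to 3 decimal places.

Mean ȳ = (20.7 + 26.2 + 15.2 + 15.3 + 11.6 + 2.2 + 8.9 + 4.1 + 0.5)/9 = 11.6333
Σ(y_t−ȳ)(y_{t+3}−ȳ) = (33.2444) + (-0.4856) + (-33.6456) + (-10.0222) + (0.2511) + (105.0244) = 94.3667
Denominator Σ(y_t−ȳ)² = 597.7200
r_3 = 94.3667 / 597.7200 = 0.158

0.158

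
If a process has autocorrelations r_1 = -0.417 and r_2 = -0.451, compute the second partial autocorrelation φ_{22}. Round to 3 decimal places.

-0.756

φ_{22} = (r_2 − r_1²) / (1 − r_1²)
r_1² = (-0.417)² = 0.173889
Numerator = -0.451 − 0.1739 = -0.6249; denominator = 1 − 0.1739 = 0.8261
φ_{22} = -0.6249 / 0.8261 = -0.756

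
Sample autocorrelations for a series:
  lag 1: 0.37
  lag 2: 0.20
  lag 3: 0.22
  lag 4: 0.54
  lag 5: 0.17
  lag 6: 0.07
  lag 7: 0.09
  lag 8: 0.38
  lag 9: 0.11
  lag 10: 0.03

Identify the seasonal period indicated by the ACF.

4

The largest autocorrelation is r_4 = 0.54, with a weaker echo at lag 8 (0.38); the remaining lags stay at or below 0.37. The elevated value at lag 1 (0.37), dropping to 0.20 at lag 2, reflects decaying short-term dependence rather than seasonality.
The dominant spike at lag 4 indicates a seasonal period of 4.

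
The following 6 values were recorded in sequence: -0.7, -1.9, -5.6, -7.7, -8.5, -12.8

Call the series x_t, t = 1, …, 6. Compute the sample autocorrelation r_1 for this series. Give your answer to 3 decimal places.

0.439

Mean x̄ = (-0.7 − 1.9 − 5.6 − 7.7 − 8.5 − 12.8)/6 = -6.2000
Deviations from mean: 5.5000, 4.3000, 0.6000, -1.5000, -2.3000, -6.6000
Numerator Σ_{t=1}^{5}(x_t−x̄)(x_{t+1}−x̄) = 43.9600
Denominator Σ(x_t−x̄)² = 100.2000
r_1 = 43.9600 / 100.2000 = 0.439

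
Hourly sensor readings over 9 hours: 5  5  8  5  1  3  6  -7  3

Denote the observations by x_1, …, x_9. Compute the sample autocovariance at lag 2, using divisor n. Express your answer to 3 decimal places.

Mean x̄ = (5 + 5 + 8 + 5 + 1 + 3 + 6 − 7 + 3)/9 = 3.2222
Σ_{t=1}^{7}(x_t−x̄)(x_{t+2}−x̄) = -3.8765
γ_2 = -3.8765 / 9 = -0.431

-0.431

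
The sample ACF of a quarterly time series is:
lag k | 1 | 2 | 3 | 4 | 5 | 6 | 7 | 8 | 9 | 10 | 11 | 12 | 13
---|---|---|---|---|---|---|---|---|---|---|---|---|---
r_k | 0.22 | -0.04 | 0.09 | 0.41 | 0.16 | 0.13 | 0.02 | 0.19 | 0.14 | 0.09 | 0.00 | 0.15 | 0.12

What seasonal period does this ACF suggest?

4

The largest autocorrelation is r_4 = 0.41; the remaining lags stay at or below 0.22.
The dominant spike at lag 4 indicates a seasonal period of 4.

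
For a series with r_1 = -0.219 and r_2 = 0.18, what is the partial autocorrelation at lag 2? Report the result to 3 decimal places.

φ_{22} = (r_2 − r_1²) / (1 − r_1²)
r_1² = (-0.219)² = 0.047961
Numerator = 0.18 − 0.0480 = 0.1320; denominator = 1 − 0.0480 = 0.9520
φ_{22} = 0.1320 / 0.9520 = 0.139

0.139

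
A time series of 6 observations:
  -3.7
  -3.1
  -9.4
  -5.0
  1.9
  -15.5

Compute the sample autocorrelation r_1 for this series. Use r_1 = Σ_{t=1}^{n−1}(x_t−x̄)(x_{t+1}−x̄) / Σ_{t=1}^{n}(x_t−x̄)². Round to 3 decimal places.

Mean x̄ = (-3.7 − 3.1 − 9.4 − 5.0 + 1.9 − 15.5)/6 = -5.8000
Deviations from mean: 2.1000, 2.7000, -3.6000, 0.8000, 7.7000, -9.7000
Σ(x_t−x̄)(x_{t+1}−x̄) = (5.6700) + (-9.7200) + (-2.8800) + (6.1600) + (-74.6900) = -75.4600
Denominator Σ(x_t−x̄)² = 178.6800
r_1 = -75.4600 / 178.6800 = -0.422

-0.422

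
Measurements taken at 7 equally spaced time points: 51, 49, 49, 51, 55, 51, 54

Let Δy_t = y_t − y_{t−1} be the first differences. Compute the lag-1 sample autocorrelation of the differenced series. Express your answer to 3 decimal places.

First differences Δy: -2, 0, 2, 4, -4, 3
Mean of differences = 0.5000
Numerator Σ(Δy_t−Δȳ)(Δy_{t+1}−Δȳ) = -21.2500
Denominator Σ(Δy_t−Δȳ)² = 47.5000
r_1(Δy) = -21.2500 / 47.5000 = -0.447

-0.447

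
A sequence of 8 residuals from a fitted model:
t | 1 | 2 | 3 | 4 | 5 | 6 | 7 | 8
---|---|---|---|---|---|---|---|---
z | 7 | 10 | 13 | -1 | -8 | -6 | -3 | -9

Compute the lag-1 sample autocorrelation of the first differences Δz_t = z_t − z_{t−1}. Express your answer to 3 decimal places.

First differences Δz: 3, 3, -14, -7, 2, 3, -6
Mean of differences = -2.2857
Numerator Σ(Δz_t−Δz̄)(Δz_{t+1}−Δz̄) = 4.0612
Denominator Σ(Δz_t−Δz̄)² = 275.4286
r_1(Δz) = 4.0612 / 275.4286 = 0.015

0.015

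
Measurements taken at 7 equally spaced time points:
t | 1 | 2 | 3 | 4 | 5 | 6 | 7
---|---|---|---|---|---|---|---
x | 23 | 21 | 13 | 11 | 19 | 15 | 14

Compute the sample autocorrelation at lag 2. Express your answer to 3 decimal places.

Mean x̄ = (23 + 21 + 13 + 11 + 19 + 15 + 14)/7 = 16.5714
Deviations from mean: 6.4286, 4.4286, -3.5714, -5.5714, 2.4286, -1.5714, -2.5714
Σ(x_t−x̄)(x_{t+2}−x̄) = (-22.9592) + (-24.6735) + (-8.6735) + (8.7551) + (-6.2449) = -53.7959
Denominator Σ(x_t−x̄)² = 119.7143
r_2 = -53.7959 / 119.7143 = -0.449

-0.449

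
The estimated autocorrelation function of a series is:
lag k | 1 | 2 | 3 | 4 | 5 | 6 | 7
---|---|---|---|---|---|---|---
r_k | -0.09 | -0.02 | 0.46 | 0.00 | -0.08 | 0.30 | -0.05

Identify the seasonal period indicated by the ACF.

3

The largest autocorrelation is r_3 = 0.46, with a weaker echo at lag 6 (0.30); the remaining lags stay at or below 0.00.
The dominant spike at lag 3 indicates a seasonal period of 3.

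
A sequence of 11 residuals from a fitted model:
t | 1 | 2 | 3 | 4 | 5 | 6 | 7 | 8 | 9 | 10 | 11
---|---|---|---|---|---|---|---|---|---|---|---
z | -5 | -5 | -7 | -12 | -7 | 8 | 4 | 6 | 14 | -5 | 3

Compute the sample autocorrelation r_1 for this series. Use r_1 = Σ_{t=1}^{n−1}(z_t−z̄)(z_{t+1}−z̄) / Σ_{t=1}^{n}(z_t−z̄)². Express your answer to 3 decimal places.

0.354

Mean z̄ = (-5 − 5 − 7 − 12 − 7 + 8 + 4 + 6 + 14 − 5 + 3)/11 = -0.5455
Numerator Σ_{t=1}^{10}(z_t−z̄)(z_{t+1}−z̄) = 224.5207
Denominator Σ(z_t−z̄)² = 634.7273
r_1 = 224.5207 / 634.7273 = 0.354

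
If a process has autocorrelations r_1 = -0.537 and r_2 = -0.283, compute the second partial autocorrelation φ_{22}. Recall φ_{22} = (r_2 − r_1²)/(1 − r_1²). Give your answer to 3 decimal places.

φ_{22} = (r_2 − r_1²) / (1 − r_1²)
r_1² = (-0.537)² = 0.288369
Numerator = -0.283 − 0.2884 = -0.5714; denominator = 1 − 0.2884 = 0.7116
φ_{22} = -0.5714 / 0.7116 = -0.803

-0.803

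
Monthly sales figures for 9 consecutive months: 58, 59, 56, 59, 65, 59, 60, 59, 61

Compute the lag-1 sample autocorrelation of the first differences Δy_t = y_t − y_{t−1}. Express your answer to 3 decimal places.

-0.408

First differences Δy: 1, -3, 3, 6, -6, 1, -1, 2
Mean of differences = 0.3750
Numerator Σ(Δy_t−Δȳ)(Δy_{t+1}−Δȳ) = -39.1406
Denominator Σ(Δy_t−Δȳ)² = 95.8750
r_1(Δy) = -39.1406 / 95.8750 = -0.408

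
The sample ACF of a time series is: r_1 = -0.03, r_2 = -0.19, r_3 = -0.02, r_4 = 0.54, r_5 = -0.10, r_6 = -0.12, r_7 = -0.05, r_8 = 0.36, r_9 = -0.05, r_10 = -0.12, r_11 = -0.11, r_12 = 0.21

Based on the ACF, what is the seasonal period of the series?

4

The largest autocorrelation is r_4 = 0.54, with weaker echoes at lags 8 (0.36) and 12 (0.21); the remaining lags stay at or below -0.02.
The dominant spike at lag 4 indicates a seasonal period of 4.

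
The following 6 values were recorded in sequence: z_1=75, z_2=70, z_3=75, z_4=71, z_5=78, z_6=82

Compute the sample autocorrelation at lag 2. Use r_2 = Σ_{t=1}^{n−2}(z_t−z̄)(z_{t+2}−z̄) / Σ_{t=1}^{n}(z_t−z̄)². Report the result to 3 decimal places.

-0.075

Mean z̄ = (75 + 70 + 75 + 71 + 78 + 82)/6 = 75.1667
Deviations from mean: -0.1667, -5.1667, -0.1667, -4.1667, 2.8333, 6.8333
Σ(z_t−z̄)(z_{t+2}−z̄) = (0.0278) + (21.5278) + (-0.4722) + (-28.4722) = -7.3889
Denominator Σ(z_t−z̄)² = 98.8333
r_2 = -7.3889 / 98.8333 = -0.075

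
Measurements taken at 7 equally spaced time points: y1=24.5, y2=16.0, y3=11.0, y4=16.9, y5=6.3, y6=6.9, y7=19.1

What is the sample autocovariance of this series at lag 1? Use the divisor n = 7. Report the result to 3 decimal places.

1.037

Mean ȳ = (24.5 + 16.0 + 11.0 + 16.9 + 6.3 + 6.9 + 19.1)/7 = 14.3857
Σ_{t=1}^{6}(y_t−ȳ)(y_{t+1}−ȳ) = 7.2569
γ_1 = 7.2569 / 7 = 1.037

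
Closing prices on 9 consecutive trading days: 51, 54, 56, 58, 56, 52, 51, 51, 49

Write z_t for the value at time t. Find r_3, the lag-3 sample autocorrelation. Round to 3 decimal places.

-0.313

Mean z̄ = (51 + 54 + 56 + 58 + 56 + 52 + 51 + 51 + 49)/9 = 53.1111
Numerator Σ_{t=1}^{6}(z_t−z̄)(z_{t+3}−z̄) = -22.8148
Denominator Σ(z_t−z̄)² = 72.8889
r_3 = -22.8148 / 72.8889 = -0.313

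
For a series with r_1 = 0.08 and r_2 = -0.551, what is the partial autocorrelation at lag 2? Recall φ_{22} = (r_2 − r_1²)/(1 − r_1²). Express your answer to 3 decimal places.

φ_{22} = (r_2 − r_1²) / (1 − r_1²)
r_1² = (0.08)² = 0.0064
Numerator = -0.551 − 0.0064 = -0.5574; denominator = 1 − 0.0064 = 0.9936
φ_{22} = -0.5574 / 0.9936 = -0.561

-0.561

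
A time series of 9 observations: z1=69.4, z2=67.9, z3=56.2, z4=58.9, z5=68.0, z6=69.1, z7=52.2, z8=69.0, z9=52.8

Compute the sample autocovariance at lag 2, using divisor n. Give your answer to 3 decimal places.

Mean z̄ = (69.4 + 67.9 + 56.2 + 58.9 + 68.0 + 69.1 + 52.2 + 69.0 + 52.8)/9 = 62.6111
Σ_{t=1}^{7}(z_t−z̄)(z_{t+2}−z̄) = -34.2847
γ_2 = -34.2847 / 9 = -3.809

-3.809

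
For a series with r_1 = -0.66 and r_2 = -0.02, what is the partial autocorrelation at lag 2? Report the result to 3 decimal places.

φ_{22} = (r_2 − r_1²) / (1 − r_1²)
r_1² = (-0.66)² = 0.4356
Numerator = -0.02 − 0.4356 = -0.4556; denominator = 1 − 0.4356 = 0.5644
φ_{22} = -0.4556 / 0.5644 = -0.807

-0.807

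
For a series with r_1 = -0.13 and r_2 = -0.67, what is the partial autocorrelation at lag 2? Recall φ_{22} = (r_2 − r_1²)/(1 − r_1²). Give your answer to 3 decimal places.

-0.699

φ_{22} = (r_2 − r_1²) / (1 − r_1²)
r_1² = (-0.13)² = 0.0169
Numerator = -0.67 − 0.0169 = -0.6869; denominator = 1 − 0.0169 = 0.9831
φ_{22} = -0.6869 / 0.9831 = -0.699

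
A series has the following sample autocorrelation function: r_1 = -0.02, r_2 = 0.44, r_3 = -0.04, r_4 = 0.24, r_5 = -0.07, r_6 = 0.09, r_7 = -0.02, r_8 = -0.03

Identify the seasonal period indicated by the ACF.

2

The largest autocorrelation is r_2 = 0.44, with a weaker echo at lag 4 (0.24); the remaining lags stay at or below 0.09.
The dominant spike at lag 2 indicates a seasonal period of 2.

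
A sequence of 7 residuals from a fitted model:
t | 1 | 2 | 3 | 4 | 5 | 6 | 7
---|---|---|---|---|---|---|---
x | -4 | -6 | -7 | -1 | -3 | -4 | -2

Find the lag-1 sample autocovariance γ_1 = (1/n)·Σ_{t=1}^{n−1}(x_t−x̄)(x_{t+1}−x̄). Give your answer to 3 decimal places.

Mean x̄ = (-4 − 6 − 7 − 1 − 3 − 4 − 2)/7 = -3.8571
Σ_{t=1}^{6}(x_t−x̄)(x_{t+1}−x̄) = 0.1224
γ_1 = 0.1224 / 7 = 0.017

0.017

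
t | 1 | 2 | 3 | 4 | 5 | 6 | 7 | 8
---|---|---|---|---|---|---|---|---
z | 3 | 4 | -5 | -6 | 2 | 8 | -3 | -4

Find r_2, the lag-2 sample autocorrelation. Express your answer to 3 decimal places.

Mean z̄ = (3 + 4 − 5 − 6 + 2 + 8 − 3 − 4)/8 = -0.1250
Deviations from mean: 3.1250, 4.1250, -4.8750, -5.8750, 2.1250, 8.1250, -2.8750, -3.8750
Numerator Σ_{t=1}^{6}(z_t−z̄)(z_{t+2}−z̄) = -135.1563
Denominator Σ(z_t−z̄)² = 178.8750
r_2 = -135.1563 / 178.8750 = -0.756

-0.756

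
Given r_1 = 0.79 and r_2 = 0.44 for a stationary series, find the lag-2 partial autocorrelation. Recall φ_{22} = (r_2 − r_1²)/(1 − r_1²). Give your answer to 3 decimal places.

-0.490

φ_{22} = (r_2 − r_1²) / (1 − r_1²)
r_1² = (0.79)² = 0.6241
Numerator = 0.44 − 0.6241 = -0.1841; denominator = 1 − 0.6241 = 0.3759
φ_{22} = -0.1841 / 0.3759 = -0.490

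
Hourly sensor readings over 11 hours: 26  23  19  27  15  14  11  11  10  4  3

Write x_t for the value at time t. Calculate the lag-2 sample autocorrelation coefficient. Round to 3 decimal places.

Mean x̄ = (26 + 23 + 19 + 27 + 15 + 14 + 11 + 11 + 10 + 4 + 3)/11 = 14.8182
Numerator Σ_{t=1}^{9}(x_t−x̄)(x_{t+2}−x̄) = 256.2975
Denominator Σ(x_t−x̄)² = 667.6364
r_2 = 256.2975 / 667.6364 = 0.384

0.384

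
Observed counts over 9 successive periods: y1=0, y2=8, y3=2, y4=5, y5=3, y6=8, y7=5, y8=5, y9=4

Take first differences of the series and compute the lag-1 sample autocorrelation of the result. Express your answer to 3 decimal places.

-0.656

First differences Δy: 8, -6, 3, -2, 5, -3, 0, -1
Mean of differences = 0.5000
Numerator Σ(Δy_t−Δȳ)(Δy_{t+1}−Δȳ) = -95.7500
Denominator Σ(Δy_t−Δȳ)² = 146.0000
r_1(Δy) = -95.7500 / 146.0000 = -0.656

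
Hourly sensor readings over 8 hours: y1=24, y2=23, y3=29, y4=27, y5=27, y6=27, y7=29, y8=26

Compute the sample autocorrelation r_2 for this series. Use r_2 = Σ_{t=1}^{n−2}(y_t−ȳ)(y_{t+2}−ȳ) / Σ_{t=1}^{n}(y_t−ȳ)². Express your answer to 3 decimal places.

Mean ȳ = (24 + 23 + 29 + 27 + 27 + 27 + 29 + 26)/8 = 26.5000
Deviations from mean: -2.5000, -3.5000, 2.5000, 0.5000, 0.5000, 0.5000, 2.5000, -0.5000
Numerator Σ_{t=1}^{6}(y_t−ȳ)(y_{t+2}−ȳ) = -5.5000
Denominator Σ(y_t−ȳ)² = 32.0000
r_2 = -5.5000 / 32.0000 = -0.172

-0.172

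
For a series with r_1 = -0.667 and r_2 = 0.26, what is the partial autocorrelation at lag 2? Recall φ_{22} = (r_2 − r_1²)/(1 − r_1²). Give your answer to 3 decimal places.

-0.333

φ_{22} = (r_2 − r_1²) / (1 − r_1²)
r_1² = (-0.667)² = 0.444889
Numerator = 0.26 − 0.4449 = -0.1849; denominator = 1 − 0.4449 = 0.5551
φ_{22} = -0.1849 / 0.5551 = -0.333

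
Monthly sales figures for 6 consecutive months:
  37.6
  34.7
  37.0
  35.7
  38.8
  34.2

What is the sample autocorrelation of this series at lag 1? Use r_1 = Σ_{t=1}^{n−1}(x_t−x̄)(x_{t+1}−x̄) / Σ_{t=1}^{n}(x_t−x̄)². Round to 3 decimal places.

Mean x̄ = (37.6 + 34.7 + 37.0 + 35.7 + 38.8 + 34.2)/6 = 36.3333
Σ(x_t−x̄)(x_{t+1}−x̄) = (-2.0689) + (-1.0889) + (-0.4222) + (-1.5622) + (-5.2622) = -10.4044
Denominator Σ(x_t−x̄)² = 15.7533
r_1 = -10.4044 / 15.7533 = -0.660

-0.660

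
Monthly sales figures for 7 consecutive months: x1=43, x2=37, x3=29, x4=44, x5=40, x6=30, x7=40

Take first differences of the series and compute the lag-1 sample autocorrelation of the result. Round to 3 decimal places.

-0.363

First differences Δx: -6, -8, 15, -4, -10, 10
Mean of differences = -0.5000
Numerator Σ(Δx_t−Δx̄)(Δx_{t+1}−Δx̄) = -195.7500
Denominator Σ(Δx_t−Δx̄)² = 539.5000
r_1(Δx) = -195.7500 / 539.5000 = -0.363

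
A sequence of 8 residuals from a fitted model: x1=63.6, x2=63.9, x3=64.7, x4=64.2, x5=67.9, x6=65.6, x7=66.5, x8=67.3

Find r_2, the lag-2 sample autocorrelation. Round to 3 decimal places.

0.224

Mean x̄ = (63.6 + 63.9 + 64.7 + 64.2 + 67.9 + 65.6 + 66.5 + 67.3)/8 = 65.4625
Deviations from mean: -1.8625, -1.5625, -0.7625, -1.2625, 2.4375, 0.1375, 1.0375, 1.8375
Σ(x_t−x̄)(x_{t+2}−x̄) = (1.4202) + (1.9727) + (-1.8586) + (-0.1736) + (2.5289) + (0.2527) = 4.1422
Denominator Σ(x_t−x̄)² = 18.4988
r_2 = 4.1422 / 18.4988 = 0.224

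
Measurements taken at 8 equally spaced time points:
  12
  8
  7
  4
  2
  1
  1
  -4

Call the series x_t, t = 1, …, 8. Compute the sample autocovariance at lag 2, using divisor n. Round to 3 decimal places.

Mean x̄ = (12 + 8 + 7 + 4 + 2 + 1 + 1 − 4)/8 = 3.8750
Σ_{t=1}^{6}(x_t−x̄)(x_{t+2}−x̄) = 47.7188
γ_2 = 47.7188 / 8 = 5.965

5.965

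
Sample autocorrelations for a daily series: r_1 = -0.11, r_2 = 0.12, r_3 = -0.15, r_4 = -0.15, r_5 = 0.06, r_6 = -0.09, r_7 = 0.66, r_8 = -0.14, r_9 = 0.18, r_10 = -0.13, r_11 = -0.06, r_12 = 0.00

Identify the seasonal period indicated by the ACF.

7

The largest autocorrelation is r_7 = 0.66; the remaining lags stay at or below 0.18.
The dominant spike at lag 7 indicates a seasonal period of 7.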